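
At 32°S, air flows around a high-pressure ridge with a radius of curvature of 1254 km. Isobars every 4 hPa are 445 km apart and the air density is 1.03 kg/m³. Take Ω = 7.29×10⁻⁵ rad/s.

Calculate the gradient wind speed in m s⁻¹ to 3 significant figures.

Coriolis parameter at 32°S:
f = 2Ω sin φ = 2 × 7.29×10⁻⁵ × sin 32° = 7.73×10⁻⁵ s⁻¹
Pressure gradient: |∂P/∂n| = 400 Pa / 445000 m = 8.99×10⁻⁴ Pa/m
Geostrophic speed: V_g = |∂P/∂n|/(fρ) = 8.99×10⁻⁴/(7.73×10⁻⁵ × 1.03) = 11.3 m/s
Around a high, pressure-gradient force acts outward with centrifugal, so Coriolis balances both:
fV = (1/ρ)|∂P/∂n| + V²/R  →  V² − fR·V + fR·V_g = 0
With fR = 7.73×10⁻⁵ × 1254×10³ m = 96.9 m/s:
V = [fR − √((fR)² − 4 fR V_g)]/2 = [96.9 − √(96.9² − 4×96.9×11.3)]/2 = 13.1 m/s
Supergeostrophic (V > V_g = 11.3 m/s), as expected around a high.

13.1 m s⁻¹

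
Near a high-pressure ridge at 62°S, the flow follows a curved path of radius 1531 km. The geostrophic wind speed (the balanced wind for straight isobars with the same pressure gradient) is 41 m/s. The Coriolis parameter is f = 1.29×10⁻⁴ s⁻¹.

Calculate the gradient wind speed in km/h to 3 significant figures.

Around a high, pressure-gradient force acts outward with centrifugal, so Coriolis balances both:
fV = (1/ρ)|∂P/∂n| + V²/R  →  V² − fR·V + fR·V_g = 0
With fR = 1.29×10⁻⁴ × 1531×10³ m = 197 m/s:
V = [fR − √((fR)² − 4 fR V_g)]/2 = [197 − √(197² − 4×197×41)]/2 = 58.1 m/s
Supergeostrophic (V > V_g = 41 m/s), as expected around a high.
Converting: 58.1 m/s × 3.6 = 209 km/h

209 km/h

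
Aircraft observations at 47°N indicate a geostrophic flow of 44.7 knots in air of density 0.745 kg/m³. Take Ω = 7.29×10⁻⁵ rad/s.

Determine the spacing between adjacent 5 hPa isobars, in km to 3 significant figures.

274 km

Coriolis parameter at 47°N:
f = 2Ω sin φ = 2 × 7.29×10⁻⁵ × sin 47° = 1.07×10⁻⁴ s⁻¹
Wind speed in SI: 44.7 knots = 23.0 m/s
Geostrophic balance rearranged: |∂P/∂n| = f ρ V_g
|∂P/∂n| = 1.07×10⁻⁴ × 0.745 × 23.0 = 1.83×10⁻³ Pa/m
Isobar spacing: Δn = ΔP/|∂P/∂n| = 500 Pa / 1.83×10⁻³ Pa/m = 273705 m ≈ 274 km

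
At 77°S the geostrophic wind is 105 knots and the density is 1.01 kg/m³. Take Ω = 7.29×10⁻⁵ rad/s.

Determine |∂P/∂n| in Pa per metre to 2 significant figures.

7.8×10⁻³ Pa/m

Coriolis parameter at 77°S:
f = 2Ω sin φ = 2 × 7.29×10⁻⁵ × sin 77° = 1.42×10⁻⁴ s⁻¹
Wind speed in SI: 105 knots = 54.0 m/s
Geostrophic balance rearranged: |∂P/∂n| = f ρ V_g
|∂P/∂n| = 1.42×10⁻⁴ × 1.01 × 54.0 = 7.75×10⁻³ Pa/m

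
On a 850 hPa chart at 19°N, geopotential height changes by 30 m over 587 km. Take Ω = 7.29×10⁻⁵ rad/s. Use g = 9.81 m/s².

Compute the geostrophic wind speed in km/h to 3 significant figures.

Coriolis parameter at 19°N:
f = 2Ω sin φ = 2 × 7.29×10⁻⁵ × sin 19° = 4.75×10⁻⁵ s⁻¹
Height gradient: |∂Z/∂n| = 30 m / 587000 m = 5.11×10⁻⁵
On a pressure surface, geostrophic balance gives V_g = (g/f)|∂Z/∂n|:
V_g = 9.81 × 5.11×10⁻⁵ / 4.75×10⁻⁵ = 10.6 m/s
Converting: 10.6 m/s × 3.6 = 38.0 km/h

38.0 km/h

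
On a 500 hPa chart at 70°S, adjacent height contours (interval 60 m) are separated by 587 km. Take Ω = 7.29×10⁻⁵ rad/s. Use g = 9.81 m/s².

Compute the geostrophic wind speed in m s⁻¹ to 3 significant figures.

Coriolis parameter at 70°S:
f = 2Ω sin φ = 2 × 7.29×10⁻⁵ × sin 70° = 1.37×10⁻⁴ s⁻¹
Height gradient: |∂Z/∂n| = 60 m / 587000 m = 1.02×10⁻⁴
On a pressure surface, geostrophic balance gives V_g = (g/f)|∂Z/∂n|:
V_g = 9.81 × 1.02×10⁻⁴ / 1.37×10⁻⁴ = 7.32 m/s

7.32 m s⁻¹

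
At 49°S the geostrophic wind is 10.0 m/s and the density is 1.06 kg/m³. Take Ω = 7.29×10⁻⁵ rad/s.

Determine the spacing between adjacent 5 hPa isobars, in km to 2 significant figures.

430 km

Coriolis parameter at 49°S:
f = 2Ω sin φ = 2 × 7.29×10⁻⁵ × sin 49° = 1.10×10⁻⁴ s⁻¹
Geostrophic balance rearranged: |∂P/∂n| = f ρ V_g
|∂P/∂n| = 1.10×10⁻⁴ × 1.06 × 10.0 = 1.17×10⁻³ Pa/m
Isobar spacing: Δn = ΔP/|∂P/∂n| = 500 Pa / 1.17×10⁻³ Pa/m = 428674 m ≈ 430 km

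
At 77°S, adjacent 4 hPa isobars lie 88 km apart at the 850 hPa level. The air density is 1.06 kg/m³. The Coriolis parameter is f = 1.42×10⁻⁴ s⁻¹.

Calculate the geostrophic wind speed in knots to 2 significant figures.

Pressure gradient: |∂P/∂n| = 400 Pa / 88000 m = 4.55×10⁻³ Pa/m
Geostrophic balance (pressure-gradient force = Coriolis force):
V_g = (1/(fρ)) |∂P/∂n| = 4.55×10⁻³ / (1.42×10⁻⁴ × 1.06) = 30.2 m/s
Converting: 30.2 m/s × 1.944 = 59 knots

59 knots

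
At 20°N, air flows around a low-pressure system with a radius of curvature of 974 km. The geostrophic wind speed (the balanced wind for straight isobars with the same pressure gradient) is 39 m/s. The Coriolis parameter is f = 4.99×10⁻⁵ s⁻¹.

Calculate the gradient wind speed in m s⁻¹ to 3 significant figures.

25.6 m s⁻¹

Around a low, centrifugal force acts outward with Coriolis, so pressure-gradient force balances both:
(1/ρ)|∂P/∂n| = fV + V²/R  →  V² + fR·V − fR·V_g = 0
With fR = 4.99×10⁻⁵ × 974×10³ m = 48.6 m/s:
V = [−fR + √((fR)² + 4 fR V_g)]/2 = [−48.6 + √(48.6² + 4×48.6×39)]/2 = 25.6 m/s
Subgeostrophic (V < V_g = 39 m/s), as expected around a low.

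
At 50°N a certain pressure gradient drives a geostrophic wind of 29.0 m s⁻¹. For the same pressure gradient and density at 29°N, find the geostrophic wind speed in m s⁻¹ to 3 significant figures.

45.8 m s⁻¹

With the same pressure gradient and density, V_g ∝ 1/f ∝ 1/sin φ.
V₂ = V₁ · sin φ₁ / sin φ₂ = 29.0 × sin 50° / sin 29°
V₂ = 29.0 × 0.7660/0.4848 = 45.8 m s⁻¹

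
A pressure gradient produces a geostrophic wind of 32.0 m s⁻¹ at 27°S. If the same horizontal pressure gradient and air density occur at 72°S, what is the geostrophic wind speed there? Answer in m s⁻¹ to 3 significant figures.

15.3 m s⁻¹

With the same pressure gradient and density, V_g ∝ 1/f ∝ 1/sin φ.
V₂ = V₁ · sin φ₁ / sin φ₂ = 32.0 × sin 27° / sin 72°
V₂ = 32.0 × 0.4540/0.9511 = 15.3 m s⁻¹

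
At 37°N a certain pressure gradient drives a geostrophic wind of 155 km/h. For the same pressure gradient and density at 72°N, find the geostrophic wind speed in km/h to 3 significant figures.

98.1 km/h

With the same pressure gradient and density, V_g ∝ 1/f ∝ 1/sin φ.
V₂ = V₁ · sin φ₁ / sin φ₂ = 155 × sin 37° / sin 72°
V₂ = 155 × 0.6018/0.9511 = 98.1 km/h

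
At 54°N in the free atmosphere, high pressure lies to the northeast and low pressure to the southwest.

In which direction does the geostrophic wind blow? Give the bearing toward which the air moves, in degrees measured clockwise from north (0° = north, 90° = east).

The pressure-gradient force points toward the southwest (bearing 225°).
Geostrophic balance: in the Northern Hemisphere the Coriolis force deflects motion to the right, so the geostrophic wind blows 90° to the right of the pressure-gradient force (low pressure on the left).
Rotating 225° by 90° clockwise gives 315° — the wind blows toward the northwest.

315°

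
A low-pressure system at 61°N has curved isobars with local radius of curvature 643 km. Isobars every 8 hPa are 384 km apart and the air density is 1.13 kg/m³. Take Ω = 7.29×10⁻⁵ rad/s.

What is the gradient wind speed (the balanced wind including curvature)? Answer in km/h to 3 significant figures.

45.1 km/h

Coriolis parameter at 61°N:
f = 2Ω sin φ = 2 × 7.29×10⁻⁵ × sin 61° = 1.28×10⁻⁴ s⁻¹
Pressure gradient: |∂P/∂n| = 800 Pa / 384000 m = 2.08×10⁻³ Pa/m
Geostrophic speed: V_g = |∂P/∂n|/(fρ) = 2.08×10⁻³/(1.28×10⁻⁴ × 1.13) = 14.5 m/s
Around a low, centrifugal force acts outward with Coriolis, so pressure-gradient force balances both:
(1/ρ)|∂P/∂n| = fV + V²/R  →  V² + fR·V − fR·V_g = 0
With fR = 1.28×10⁻⁴ × 643×10³ m = 82.0 m/s:
V = [−fR + √((fR)² + 4 fR V_g)]/2 = [−82.0 + √(82.0² + 4×82.0×14.5)]/2 = 12.5 m/s
Subgeostrophic (V < V_g = 14.5 m/s), as expected around a low.
Converting: 12.5 m/s × 3.6 = 45.1 km/h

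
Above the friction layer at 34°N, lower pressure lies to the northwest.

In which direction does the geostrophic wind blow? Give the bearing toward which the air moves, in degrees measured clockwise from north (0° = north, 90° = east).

The pressure-gradient force points toward the northwest (bearing 315°).
Geostrophic balance: in the Northern Hemisphere the Coriolis force deflects motion to the right, so the geostrophic wind blows 90° to the right of the pressure-gradient force (low pressure on the left).
Rotating 315° by 90° clockwise gives 045° — the wind blows toward the northeast.

045°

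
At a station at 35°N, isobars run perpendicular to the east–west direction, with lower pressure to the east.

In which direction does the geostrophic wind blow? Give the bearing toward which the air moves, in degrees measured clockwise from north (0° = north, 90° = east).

180°

The pressure-gradient force points toward the east (bearing 090°).
Geostrophic balance: in the Northern Hemisphere the Coriolis force deflects motion to the right, so the geostrophic wind blows 90° to the right of the pressure-gradient force (low pressure on the left).
Rotating 090° by 90° clockwise gives 180° — the wind blows toward the south.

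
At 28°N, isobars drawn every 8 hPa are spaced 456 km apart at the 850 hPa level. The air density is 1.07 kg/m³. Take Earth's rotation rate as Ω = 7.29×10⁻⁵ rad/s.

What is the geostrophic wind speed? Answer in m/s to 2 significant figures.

Coriolis parameter at 28°N:
f = 2Ω sin φ = 2 × 7.29×10⁻⁵ × sin 28° = 6.84×10⁻⁵ s⁻¹
Pressure gradient: |∂P/∂n| = 800 Pa / 456000 m = 1.75×10⁻³ Pa/m
Geostrophic balance (pressure-gradient force = Coriolis force):
V_g = (1/(fρ)) |∂P/∂n| = 1.75×10⁻³ / (6.84×10⁻⁵ × 1.07) = 24.0 m/s

24 m/s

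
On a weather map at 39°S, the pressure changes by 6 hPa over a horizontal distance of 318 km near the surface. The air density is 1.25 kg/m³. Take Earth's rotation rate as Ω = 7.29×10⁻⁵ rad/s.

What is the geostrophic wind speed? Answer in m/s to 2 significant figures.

Coriolis parameter at 39°S:
f = 2Ω sin φ = 2 × 7.29×10⁻⁵ × sin 39° = 9.18×10⁻⁵ s⁻¹
Pressure gradient: |∂P/∂n| = 600 Pa / 318000 m = 1.89×10⁻³ Pa/m
Geostrophic balance (pressure-gradient force = Coriolis force):
V_g = (1/(fρ)) |∂P/∂n| = 1.89×10⁻³ / (9.18×10⁻⁵ × 1.25) = 16.5 m/s

16 m/s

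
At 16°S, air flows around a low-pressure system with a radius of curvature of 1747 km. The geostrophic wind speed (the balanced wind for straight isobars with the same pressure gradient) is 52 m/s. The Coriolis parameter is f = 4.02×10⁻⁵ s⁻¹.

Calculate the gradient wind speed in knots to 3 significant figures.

Around a low, centrifugal force acts outward with Coriolis, so pressure-gradient force balances both:
(1/ρ)|∂P/∂n| = fV + V²/R  →  V² + fR·V − fR·V_g = 0
With fR = 4.02×10⁻⁵ × 1747×10³ m = 70.2 m/s:
V = [−fR + √((fR)² + 4 fR V_g)]/2 = [−70.2 + √(70.2² + 4×70.2×52)]/2 = 34.8 m/s
Subgeostrophic (V < V_g = 52 m/s), as expected around a low.
Converting: 34.8 m/s × 1.944 = 67.6 knots

67.6 knots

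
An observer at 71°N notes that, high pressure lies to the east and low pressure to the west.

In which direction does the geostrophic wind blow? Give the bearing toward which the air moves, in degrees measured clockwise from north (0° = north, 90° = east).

The pressure-gradient force points toward the west (bearing 270°).
Geostrophic balance: in the Northern Hemisphere the Coriolis force deflects motion to the right, so the geostrophic wind blows 90° to the right of the pressure-gradient force (low pressure on the left).
Rotating 270° by 90° clockwise gives 000° — the wind blows toward the north.

000°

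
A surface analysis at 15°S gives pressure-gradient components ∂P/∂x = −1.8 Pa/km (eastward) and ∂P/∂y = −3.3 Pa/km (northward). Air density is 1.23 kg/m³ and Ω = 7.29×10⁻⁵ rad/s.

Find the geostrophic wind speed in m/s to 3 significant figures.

Coriolis parameter at 15°S:
f = 2Ω sin φ = 2 × 7.29×10⁻⁵ × sin 15° = 3.77×10⁻⁵ s⁻¹
In the Southern Hemisphere f is negative: f = −3.77×10⁻⁵ s⁻¹.
Component geostrophic relations (x east, y north):
u_g = −(1/(fρ)) ∂P/∂y,  v_g = (1/(fρ)) ∂P/∂x
u_g = −(−3.3×10⁻³)/(−3.77×10⁻⁵ × 1.23) = −71.1 m/s;  v_g = (−1.8×10⁻³)/(−3.77×10⁻⁵ × 1.23) = 38.8 m/s
|V_g| = √(u_g² + v_g²) = 81.0 m/s

81.0 m/s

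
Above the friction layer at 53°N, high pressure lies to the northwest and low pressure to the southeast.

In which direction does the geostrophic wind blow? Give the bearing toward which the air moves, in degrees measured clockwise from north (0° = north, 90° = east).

The pressure-gradient force points toward the southeast (bearing 135°).
Geostrophic balance: in the Northern Hemisphere the Coriolis force deflects motion to the right, so the geostrophic wind blows 90° to the right of the pressure-gradient force (low pressure on the left).
Rotating 135° by 90° clockwise gives 225° — the wind blows toward the southwest.

225°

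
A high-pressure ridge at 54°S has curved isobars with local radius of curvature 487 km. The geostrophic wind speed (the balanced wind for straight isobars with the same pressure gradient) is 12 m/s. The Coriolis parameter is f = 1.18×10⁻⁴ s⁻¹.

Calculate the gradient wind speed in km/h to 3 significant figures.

Around a high, pressure-gradient force acts outward with centrifugal, so Coriolis balances both:
fV = (1/ρ)|∂P/∂n| + V²/R  →  V² − fR·V + fR·V_g = 0
With fR = 1.18×10⁻⁴ × 487×10³ m = 57.5 m/s:
V = [fR − √((fR)² − 4 fR V_g)]/2 = [57.5 − √(57.5² − 4×57.5×12)]/2 = 17.1 m/s
Supergeostrophic (V > V_g = 12 m/s), as expected around a high.
Converting: 17.1 m/s × 3.6 = 61.5 km/h

61.5 km/h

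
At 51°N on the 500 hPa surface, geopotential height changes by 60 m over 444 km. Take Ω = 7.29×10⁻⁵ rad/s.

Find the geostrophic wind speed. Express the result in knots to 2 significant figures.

23 knots

Coriolis parameter at 51°N:
f = 2Ω sin φ = 2 × 7.29×10⁻⁵ × sin 51° = 1.13×10⁻⁴ s⁻¹
Height gradient: |∂Z/∂n| = 60 m / 444000 m = 1.35×10⁻⁴
On a pressure surface, geostrophic balance gives V_g = (g/f)|∂Z/∂n|:
V_g = 9.81 × 1.35×10⁻⁴ / 1.13×10⁻⁴ = 11.7 m/s
Converting: 11.7 m/s × 1.944 = 23 knots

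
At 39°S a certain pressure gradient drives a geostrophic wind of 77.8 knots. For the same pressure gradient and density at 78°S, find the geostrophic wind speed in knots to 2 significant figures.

50 knots

With the same pressure gradient and density, V_g ∝ 1/f ∝ 1/sin φ.
V₂ = V₁ · sin φ₁ / sin φ₂ = 77.8 × sin 39° / sin 78°
V₂ = 77.8 × 0.6293/0.9781 = 50 knots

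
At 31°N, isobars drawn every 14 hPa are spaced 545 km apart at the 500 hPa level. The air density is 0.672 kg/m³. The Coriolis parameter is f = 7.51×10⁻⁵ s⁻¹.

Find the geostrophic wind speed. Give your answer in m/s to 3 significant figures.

50.9 m/s

Pressure gradient: |∂P/∂n| = 1400 Pa / 545000 m = 2.57×10⁻³ Pa/m
Geostrophic balance (pressure-gradient force = Coriolis force):
V_g = (1/(fρ)) |∂P/∂n| = 2.57×10⁻³ / (7.51×10⁻⁵ × 0.672) = 50.9 m/s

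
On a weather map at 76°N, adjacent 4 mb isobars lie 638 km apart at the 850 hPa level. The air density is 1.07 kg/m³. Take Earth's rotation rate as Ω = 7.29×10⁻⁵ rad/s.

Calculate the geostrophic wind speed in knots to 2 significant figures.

8.1 knots

Coriolis parameter at 76°N:
f = 2Ω sin φ = 2 × 7.29×10⁻⁵ × sin 76° = 1.41×10⁻⁴ s⁻¹
Pressure gradient: |∂P/∂n| = 400 Pa / 638000 m = 6.27×10⁻⁴ Pa/m
Geostrophic balance (pressure-gradient force = Coriolis force):
V_g = (1/(fρ)) |∂P/∂n| = 6.27×10⁻⁴ / (1.41×10⁻⁴ × 1.07) = 4.14 m/s
Converting: 4.14 m/s × 1.944 = 8.1 knots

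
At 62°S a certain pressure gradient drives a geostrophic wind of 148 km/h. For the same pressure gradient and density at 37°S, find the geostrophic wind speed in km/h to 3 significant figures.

217 km/h

With the same pressure gradient and density, V_g ∝ 1/f ∝ 1/sin φ.
V₂ = V₁ · sin φ₁ / sin φ₂ = 148 × sin 62° / sin 37°
V₂ = 148 × 0.8829/0.6018 = 217 km/h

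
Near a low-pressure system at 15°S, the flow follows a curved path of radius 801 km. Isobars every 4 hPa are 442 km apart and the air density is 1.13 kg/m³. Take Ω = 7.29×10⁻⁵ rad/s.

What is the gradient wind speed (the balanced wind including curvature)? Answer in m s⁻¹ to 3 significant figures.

Coriolis parameter at 15°S:
f = 2Ω sin φ = 2 × 7.29×10⁻⁵ × sin 15° = 3.77×10⁻⁵ s⁻¹
Pressure gradient: |∂P/∂n| = 400 Pa / 442000 m = 9.05×10⁻⁴ Pa/m
Geostrophic speed: V_g = |∂P/∂n|/(fρ) = 9.05×10⁻⁴/(3.77×10⁻⁵ × 1.13) = 21.2 m/s
Around a low, centrifugal force acts outward with Coriolis, so pressure-gradient force balances both:
(1/ρ)|∂P/∂n| = fV + V²/R  →  V² + fR·V − fR·V_g = 0
With fR = 3.77×10⁻⁵ × 801×10³ m = 30.2 m/s:
V = [−fR + √((fR)² + 4 fR V_g)]/2 = [−30.2 + √(30.2² + 4×30.2×21.2)]/2 = 14.4 m/s
Subgeostrophic (V < V_g = 21.2 m/s), as expected around a low.

14.4 m s⁻¹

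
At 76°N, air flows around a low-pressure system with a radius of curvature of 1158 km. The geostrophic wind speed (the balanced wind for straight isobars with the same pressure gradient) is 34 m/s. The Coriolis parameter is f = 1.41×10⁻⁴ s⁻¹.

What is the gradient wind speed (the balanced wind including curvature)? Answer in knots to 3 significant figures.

Around a low, centrifugal force acts outward with Coriolis, so pressure-gradient force balances both:
(1/ρ)|∂P/∂n| = fV + V²/R  →  V² + fR·V − fR·V_g = 0
With fR = 1.41×10⁻⁴ × 1158×10³ m = 163 m/s:
V = [−fR + √((fR)² + 4 fR V_g)]/2 = [−163 + √(163² + 4×163×34)]/2 = 28.9 m/s
Subgeostrophic (V < V_g = 34 m/s), as expected around a low.
Converting: 28.9 m/s × 1.944 = 56.2 knots

56.2 knots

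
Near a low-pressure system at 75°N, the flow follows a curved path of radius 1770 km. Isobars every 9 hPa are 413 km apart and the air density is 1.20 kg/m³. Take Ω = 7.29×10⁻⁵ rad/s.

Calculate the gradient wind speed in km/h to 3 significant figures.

44.2 km/h

Coriolis parameter at 75°N:
f = 2Ω sin φ = 2 × 7.29×10⁻⁵ × sin 75° = 1.41×10⁻⁴ s⁻¹
Pressure gradient: |∂P/∂n| = 900 Pa / 413000 m = 2.18×10⁻³ Pa/m
Geostrophic speed: V_g = |∂P/∂n|/(fρ) = 2.18×10⁻³/(1.41×10⁻⁴ × 1.20) = 12.9 m/s
Around a low, centrifugal force acts outward with Coriolis, so pressure-gradient force balances both:
(1/ρ)|∂P/∂n| = fV + V²/R  →  V² + fR·V − fR·V_g = 0
With fR = 1.41×10⁻⁴ × 1770×10³ m = 249 m/s:
V = [−fR + √((fR)² + 4 fR V_g)]/2 = [−249 + √(249² + 4×249×12.9)]/2 = 12.3 m/s
Subgeostrophic (V < V_g = 12.9 m/s), as expected around a low.
Converting: 12.3 m/s × 3.6 = 44.2 km/h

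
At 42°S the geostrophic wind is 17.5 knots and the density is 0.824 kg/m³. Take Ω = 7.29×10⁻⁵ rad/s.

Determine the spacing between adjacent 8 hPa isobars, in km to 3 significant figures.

Coriolis parameter at 42°S:
f = 2Ω sin φ = 2 × 7.29×10⁻⁵ × sin 42° = 9.76×10⁻⁵ s⁻¹
Wind speed in SI: 17.5 knots = 9.00 m/s
Geostrophic balance rearranged: |∂P/∂n| = f ρ V_g
|∂P/∂n| = 9.76×10⁻⁵ × 0.824 × 9.00 = 7.24×10⁻⁴ Pa/m
Isobar spacing: Δn = ΔP/|∂P/∂n| = 800 Pa / 7.24×10⁻⁴ Pa/m = 1105397 m ≈ 1110 km

1110 km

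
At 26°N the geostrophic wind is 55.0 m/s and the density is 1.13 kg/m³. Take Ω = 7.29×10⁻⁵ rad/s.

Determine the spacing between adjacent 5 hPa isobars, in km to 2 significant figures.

130 km

Coriolis parameter at 26°N:
f = 2Ω sin φ = 2 × 7.29×10⁻⁵ × sin 26° = 6.39×10⁻⁵ s⁻¹
Geostrophic balance rearranged: |∂P/∂n| = f ρ V_g
|∂P/∂n| = 6.39×10⁻⁵ × 1.13 × 55.0 = 3.97×10⁻³ Pa/m
Isobar spacing: Δn = ΔP/|∂P/∂n| = 500 Pa / 3.97×10⁻³ Pa/m = 125872 m ≈ 130 km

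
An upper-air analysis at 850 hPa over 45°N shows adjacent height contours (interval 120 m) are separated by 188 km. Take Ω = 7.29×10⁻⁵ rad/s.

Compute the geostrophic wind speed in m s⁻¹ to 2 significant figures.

61 m s⁻¹

Coriolis parameter at 45°N:
f = 2Ω sin φ = 2 × 7.29×10⁻⁵ × sin 45° = 1.03×10⁻⁴ s⁻¹
Height gradient: |∂Z/∂n| = 120 m / 188000 m = 6.38×10⁻⁴
On a pressure surface, geostrophic balance gives V_g = (g/f)|∂Z/∂n|:
V_g = 9.81 × 6.38×10⁻⁴ / 1.03×10⁻⁴ = 60.7 m/s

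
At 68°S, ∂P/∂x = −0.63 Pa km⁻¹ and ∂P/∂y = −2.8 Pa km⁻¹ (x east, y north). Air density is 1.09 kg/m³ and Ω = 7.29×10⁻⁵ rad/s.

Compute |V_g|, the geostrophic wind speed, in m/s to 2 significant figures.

Coriolis parameter at 68°S:
f = 2Ω sin φ = 2 × 7.29×10⁻⁵ × sin 68° = 1.35×10⁻⁴ s⁻¹
In the Southern Hemisphere f is negative: f = −1.35×10⁻⁴ s⁻¹.
Component geostrophic relations (x east, y north):
u_g = −(1/(fρ)) ∂P/∂y,  v_g = (1/(fρ)) ∂P/∂x
u_g = −(−2.8×10⁻³)/(−1.35×10⁻⁴ × 1.09) = −19.0 m/s;  v_g = (−0.63×10⁻³)/(−1.35×10⁻⁴ × 1.09) = 4.28 m/s
|V_g| = √(u_g² + v_g²) = 19.5 m/s

19 m/s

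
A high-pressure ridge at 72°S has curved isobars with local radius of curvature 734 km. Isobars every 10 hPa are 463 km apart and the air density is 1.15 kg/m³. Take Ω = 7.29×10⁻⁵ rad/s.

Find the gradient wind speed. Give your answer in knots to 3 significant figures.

Coriolis parameter at 72°S:
f = 2Ω sin φ = 2 × 7.29×10⁻⁵ × sin 72° = 1.39×10⁻⁴ s⁻¹
Pressure gradient: |∂P/∂n| = 1000 Pa / 463000 m = 2.16×10⁻³ Pa/m
Geostrophic speed: V_g = |∂P/∂n|/(fρ) = 2.16×10⁻³/(1.39×10⁻⁴ × 1.15) = 13.5 m/s
Around a high, pressure-gradient force acts outward with centrifugal, so Coriolis balances both:
fV = (1/ρ)|∂P/∂n| + V²/R  →  V² − fR·V + fR·V_g = 0
With fR = 1.39×10⁻⁴ × 734×10³ m = 102 m/s:
V = [fR − √((fR)² − 4 fR V_g)]/2 = [102 − √(102² − 4×102×13.5)]/2 = 16.1 m/s
Supergeostrophic (V > V_g = 13.5 m/s), as expected around a high.
Converting: 16.1 m/s × 1.944 = 31.3 knots

31.3 knots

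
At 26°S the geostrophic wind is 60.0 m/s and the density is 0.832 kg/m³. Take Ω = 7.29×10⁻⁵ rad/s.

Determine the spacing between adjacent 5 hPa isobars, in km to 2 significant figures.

Coriolis parameter at 26°S:
f = 2Ω sin φ = 2 × 7.29×10⁻⁵ × sin 26° = 6.39×10⁻⁵ s⁻¹
Geostrophic balance rearranged: |∂P/∂n| = f ρ V_g
|∂P/∂n| = 6.39×10⁻⁵ × 0.832 × 60.0 = 3.19×10⁻³ Pa/m
Isobar spacing: Δn = ΔP/|∂P/∂n| = 500 Pa / 3.19×10⁻³ Pa/m = 156710 m ≈ 160 km

160 km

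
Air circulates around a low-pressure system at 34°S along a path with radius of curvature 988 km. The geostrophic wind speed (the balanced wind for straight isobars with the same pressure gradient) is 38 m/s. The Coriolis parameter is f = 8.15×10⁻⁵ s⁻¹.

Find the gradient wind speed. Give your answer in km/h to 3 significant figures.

101 km/h

Around a low, centrifugal force acts outward with Coriolis, so pressure-gradient force balances both:
(1/ρ)|∂P/∂n| = fV + V²/R  →  V² + fR·V − fR·V_g = 0
With fR = 8.15×10⁻⁵ × 988×10³ m = 80.5 m/s:
V = [−fR + √((fR)² + 4 fR V_g)]/2 = [−80.5 + √(80.5² + 4×80.5×38)]/2 = 28.2 m/s
Subgeostrophic (V < V_g = 38 m/s), as expected around a low.
Converting: 28.2 m/s × 3.6 = 101 km/h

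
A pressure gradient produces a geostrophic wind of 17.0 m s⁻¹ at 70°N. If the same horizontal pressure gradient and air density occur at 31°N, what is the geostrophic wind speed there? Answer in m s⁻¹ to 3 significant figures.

With the same pressure gradient and density, V_g ∝ 1/f ∝ 1/sin φ.
V₂ = V₁ · sin φ₁ / sin φ₂ = 17.0 × sin 70° / sin 31°
V₂ = 17.0 × 0.9397/0.5150 = 31.0 m s⁻¹

31.0 m s⁻¹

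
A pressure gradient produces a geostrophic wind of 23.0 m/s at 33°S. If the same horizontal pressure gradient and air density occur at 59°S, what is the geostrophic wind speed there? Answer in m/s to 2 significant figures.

With the same pressure gradient and density, V_g ∝ 1/f ∝ 1/sin φ.
V₂ = V₁ · sin φ₁ / sin φ₂ = 23.0 × sin 33° / sin 59°
V₂ = 23.0 × 0.5446/0.8572 = 15 m/s

15 m/s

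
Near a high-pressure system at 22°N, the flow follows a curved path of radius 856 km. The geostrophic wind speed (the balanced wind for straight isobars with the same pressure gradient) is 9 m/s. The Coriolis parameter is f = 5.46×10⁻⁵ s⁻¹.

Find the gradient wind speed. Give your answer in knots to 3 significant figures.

23.7 knots

Around a high, pressure-gradient force acts outward with centrifugal, so Coriolis balances both:
fV = (1/ρ)|∂P/∂n| + V²/R  →  V² − fR·V + fR·V_g = 0
With fR = 5.46×10⁻⁵ × 856×10³ m = 46.7 m/s:
V = [fR − √((fR)² − 4 fR V_g)]/2 = [46.7 − √(46.7² − 4×46.7×9)]/2 = 12.2 m/s
Supergeostrophic (V > V_g = 9 m/s), as expected around a high.
Converting: 12.2 m/s × 1.944 = 23.7 knots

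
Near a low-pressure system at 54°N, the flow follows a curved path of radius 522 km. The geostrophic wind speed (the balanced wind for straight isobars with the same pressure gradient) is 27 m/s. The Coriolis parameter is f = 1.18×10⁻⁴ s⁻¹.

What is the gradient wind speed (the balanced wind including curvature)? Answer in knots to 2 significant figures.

Around a low, centrifugal force acts outward with Coriolis, so pressure-gradient force balances both:
(1/ρ)|∂P/∂n| = fV + V²/R  →  V² + fR·V − fR·V_g = 0
With fR = 1.18×10⁻⁴ × 522×10³ m = 61.6 m/s:
V = [−fR + √((fR)² + 4 fR V_g)]/2 = [−61.6 + √(61.6² + 4×61.6×27)]/2 = 20.3 m/s
Subgeostrophic (V < V_g = 27 m/s), as expected around a low.
Converting: 20.3 m/s × 1.944 = 39 knots

39 knots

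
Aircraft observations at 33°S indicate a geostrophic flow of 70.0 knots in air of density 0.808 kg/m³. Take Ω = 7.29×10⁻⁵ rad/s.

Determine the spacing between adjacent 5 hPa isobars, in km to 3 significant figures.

Coriolis parameter at 33°S:
f = 2Ω sin φ = 2 × 7.29×10⁻⁵ × sin 33° = 7.94×10⁻⁵ s⁻¹
Wind speed in SI: 70.0 knots = 36.0 m/s
Geostrophic balance rearranged: |∂P/∂n| = f ρ V_g
|∂P/∂n| = 7.94×10⁻⁵ × 0.808 × 36.0 = 2.31×10⁻³ Pa/m
Isobar spacing: Δn = ΔP/|∂P/∂n| = 500 Pa / 2.31×10⁻³ Pa/m = 216399 m ≈ 216 km

216 km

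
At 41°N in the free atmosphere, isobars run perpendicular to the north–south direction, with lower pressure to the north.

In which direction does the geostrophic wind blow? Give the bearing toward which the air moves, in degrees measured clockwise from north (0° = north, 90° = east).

090°

The pressure-gradient force points toward the north (bearing 000°).
Geostrophic balance: in the Northern Hemisphere the Coriolis force deflects motion to the right, so the geostrophic wind blows 90° to the right of the pressure-gradient force (low pressure on the left).
Rotating 000° by 90° clockwise gives 090° — the wind blows toward the east.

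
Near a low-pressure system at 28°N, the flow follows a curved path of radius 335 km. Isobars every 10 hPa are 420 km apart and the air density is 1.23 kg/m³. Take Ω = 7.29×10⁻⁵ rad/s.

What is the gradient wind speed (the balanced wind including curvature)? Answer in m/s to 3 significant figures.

Coriolis parameter at 28°N:
f = 2Ω sin φ = 2 × 7.29×10⁻⁵ × sin 28° = 6.84×10⁻⁵ s⁻¹
Pressure gradient: |∂P/∂n| = 1000 Pa / 420000 m = 2.38×10⁻³ Pa/m
Geostrophic speed: V_g = |∂P/∂n|/(fρ) = 2.38×10⁻³/(6.84×10⁻⁵ × 1.23) = 28.3 m/s
Around a low, centrifugal force acts outward with Coriolis, so pressure-gradient force balances both:
(1/ρ)|∂P/∂n| = fV + V²/R  →  V² + fR·V − fR·V_g = 0
With fR = 6.84×10⁻⁵ × 335×10³ m = 22.9 m/s:
V = [−fR + √((fR)² + 4 fR V_g)]/2 = [−22.9 + √(22.9² + 4×22.9×28.3)]/2 = 16.5 m/s
Subgeostrophic (V < V_g = 28.3 m/s), as expected around a low.

16.5 m/s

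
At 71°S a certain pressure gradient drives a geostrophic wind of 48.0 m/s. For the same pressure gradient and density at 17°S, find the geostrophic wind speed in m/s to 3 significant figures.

155 m/s

With the same pressure gradient and density, V_g ∝ 1/f ∝ 1/sin φ.
V₂ = V₁ · sin φ₁ / sin φ₂ = 48.0 × sin 71° / sin 17°
V₂ = 48.0 × 0.9455/0.2924 = 155 m/s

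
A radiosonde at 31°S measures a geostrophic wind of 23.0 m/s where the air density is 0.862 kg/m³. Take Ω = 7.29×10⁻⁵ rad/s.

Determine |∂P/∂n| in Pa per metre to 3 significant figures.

1.49×10⁻³ Pa/m

Coriolis parameter at 31°S:
f = 2Ω sin φ = 2 × 7.29×10⁻⁵ × sin 31° = 7.51×10⁻⁵ s⁻¹
Geostrophic balance rearranged: |∂P/∂n| = f ρ V_g
|∂P/∂n| = 7.51×10⁻⁵ × 0.862 × 23.0 = 1.49×10⁻³ Pa/m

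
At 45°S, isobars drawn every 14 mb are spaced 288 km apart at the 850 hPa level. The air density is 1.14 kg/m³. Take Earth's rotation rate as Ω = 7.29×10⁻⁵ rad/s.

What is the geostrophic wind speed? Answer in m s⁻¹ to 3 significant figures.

41.4 m s⁻¹

Coriolis parameter at 45°S:
f = 2Ω sin φ = 2 × 7.29×10⁻⁵ × sin 45° = 1.03×10⁻⁴ s⁻¹
Pressure gradient: |∂P/∂n| = 1400 Pa / 288000 m = 4.86×10⁻³ Pa/m
Geostrophic balance (pressure-gradient force = Coriolis force):
V_g = (1/(fρ)) |∂P/∂n| = 4.86×10⁻³ / (1.03×10⁻⁴ × 1.14) = 41.4 m/s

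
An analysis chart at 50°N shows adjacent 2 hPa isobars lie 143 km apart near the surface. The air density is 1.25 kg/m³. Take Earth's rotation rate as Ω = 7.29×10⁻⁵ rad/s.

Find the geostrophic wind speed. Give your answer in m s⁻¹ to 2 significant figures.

Coriolis parameter at 50°N:
f = 2Ω sin φ = 2 × 7.29×10⁻⁵ × sin 50° = 1.12×10⁻⁴ s⁻¹
Pressure gradient: |∂P/∂n| = 200 Pa / 143000 m = 1.40×10⁻³ Pa/m
Geostrophic balance (pressure-gradient force = Coriolis force):
V_g = (1/(fρ)) |∂P/∂n| = 1.40×10⁻³ / (1.12×10⁻⁴ × 1.25) = 10.0 m/s

10 m s⁻¹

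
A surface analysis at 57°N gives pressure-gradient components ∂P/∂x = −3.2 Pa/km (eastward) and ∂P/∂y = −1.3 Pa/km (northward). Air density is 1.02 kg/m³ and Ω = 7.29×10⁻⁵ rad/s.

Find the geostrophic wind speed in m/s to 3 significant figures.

27.7 m/s

Coriolis parameter at 57°N:
f = 2Ω sin φ = 2 × 7.29×10⁻⁵ × sin 57° = 1.22×10⁻⁴ s⁻¹
Component geostrophic relations (x east, y north):
u_g = −(1/(fρ)) ∂P/∂y,  v_g = (1/(fρ)) ∂P/∂x
u_g = −(−1.3×10⁻³)/(1.22×10⁻⁴ × 1.02) = 10.4 m/s;  v_g = (−3.2×10⁻³)/(1.22×10⁻⁴ × 1.02) = −25.7 m/s
|V_g| = √(u_g² + v_g²) = 27.7 m/s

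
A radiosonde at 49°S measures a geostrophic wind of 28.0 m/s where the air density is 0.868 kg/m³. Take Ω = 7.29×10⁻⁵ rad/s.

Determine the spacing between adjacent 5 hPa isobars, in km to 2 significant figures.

190 km

Coriolis parameter at 49°S:
f = 2Ω sin φ = 2 × 7.29×10⁻⁵ × sin 49° = 1.10×10⁻⁴ s⁻¹
Geostrophic balance rearranged: |∂P/∂n| = f ρ V_g
|∂P/∂n| = 1.10×10⁻⁴ × 0.868 × 28.0 = 2.67×10⁻³ Pa/m
Isobar spacing: Δn = ΔP/|∂P/∂n| = 500 Pa / 2.67×10⁻³ Pa/m = 186963 m ≈ 190 km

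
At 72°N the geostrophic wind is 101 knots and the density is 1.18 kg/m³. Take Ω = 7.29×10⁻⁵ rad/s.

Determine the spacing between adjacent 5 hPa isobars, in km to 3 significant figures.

Coriolis parameter at 72°N:
f = 2Ω sin φ = 2 × 7.29×10⁻⁵ × sin 72° = 1.39×10⁻⁴ s⁻¹
Wind speed in SI: 101 knots = 52.0 m/s
Geostrophic balance rearranged: |∂P/∂n| = f ρ V_g
|∂P/∂n| = 1.39×10⁻⁴ × 1.18 × 52.0 = 8.50×10⁻³ Pa/m
Isobar spacing: Δn = ΔP/|∂P/∂n| = 500 Pa / 8.50×10⁻³ Pa/m = 58812 m ≈ 58.8 km

58.8 km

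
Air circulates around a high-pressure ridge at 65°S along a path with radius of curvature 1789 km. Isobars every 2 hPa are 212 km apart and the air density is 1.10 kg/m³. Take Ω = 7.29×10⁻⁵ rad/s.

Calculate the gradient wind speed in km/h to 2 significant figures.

Coriolis parameter at 65°S:
f = 2Ω sin φ = 2 × 7.29×10⁻⁵ × sin 65° = 1.32×10⁻⁴ s⁻¹
Pressure gradient: |∂P/∂n| = 200 Pa / 212000 m = 9.43×10⁻⁴ Pa/m
Geostrophic speed: V_g = |∂P/∂n|/(fρ) = 9.43×10⁻⁴/(1.32×10⁻⁴ × 1.10) = 6.49 m/s
Around a high, pressure-gradient force acts outward with centrifugal, so Coriolis balances both:
fV = (1/ρ)|∂P/∂n| + V²/R  →  V² − fR·V + fR·V_g = 0
With fR = 1.32×10⁻⁴ × 1789×10³ m = 236 m/s:
V = [fR − √((fR)² − 4 fR V_g)]/2 = [236 − √(236² − 4×236×6.49)]/2 = 6.68 m/s
Supergeostrophic (V > V_g = 6.49 m/s), as expected around a high.
Converting: 6.68 m/s × 3.6 = 24 km/h

24 km/h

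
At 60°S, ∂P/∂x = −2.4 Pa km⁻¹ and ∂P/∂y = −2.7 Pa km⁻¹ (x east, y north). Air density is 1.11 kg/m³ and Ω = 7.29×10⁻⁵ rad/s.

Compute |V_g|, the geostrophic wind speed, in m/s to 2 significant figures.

Coriolis parameter at 60°S:
f = 2Ω sin φ = 2 × 7.29×10⁻⁵ × sin 60° = 1.26×10⁻⁴ s⁻¹
In the Southern Hemisphere f is negative: f = −1.26×10⁻⁴ s⁻¹.
Component geostrophic relations (x east, y north):
u_g = −(1/(fρ)) ∂P/∂y,  v_g = (1/(fρ)) ∂P/∂x
u_g = −(−2.7×10⁻³)/(−1.26×10⁻⁴ × 1.11) = −19.3 m/s;  v_g = (−2.4×10⁻³)/(−1.26×10⁻⁴ × 1.11) = 17.1 m/s
|V_g| = √(u_g² + v_g²) = 25.8 m/s

26 m/s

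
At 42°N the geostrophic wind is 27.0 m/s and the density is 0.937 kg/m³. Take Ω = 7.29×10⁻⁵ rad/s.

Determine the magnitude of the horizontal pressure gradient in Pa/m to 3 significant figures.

Coriolis parameter at 42°N:
f = 2Ω sin φ = 2 × 7.29×10⁻⁵ × sin 42° = 9.76×10⁻⁵ s⁻¹
Geostrophic balance rearranged: |∂P/∂n| = f ρ V_g
|∂P/∂n| = 9.76×10⁻⁵ × 0.937 × 27.0 = 2.47×10⁻³ Pa/m

2.47×10⁻³ Pa/m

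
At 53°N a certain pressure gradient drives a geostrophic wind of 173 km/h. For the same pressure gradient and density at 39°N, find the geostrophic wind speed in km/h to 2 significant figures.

With the same pressure gradient and density, V_g ∝ 1/f ∝ 1/sin φ.
V₂ = V₁ · sin φ₁ / sin φ₂ = 173 × sin 53° / sin 39°
V₂ = 173 × 0.7986/0.6293 = 220 km/h

220 km/h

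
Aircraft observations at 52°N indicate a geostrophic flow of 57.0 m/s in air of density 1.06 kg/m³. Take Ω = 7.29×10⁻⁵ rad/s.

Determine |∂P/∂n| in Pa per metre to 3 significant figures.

Coriolis parameter at 52°N:
f = 2Ω sin φ = 2 × 7.29×10⁻⁵ × sin 52° = 1.15×10⁻⁴ s⁻¹
Geostrophic balance rearranged: |∂P/∂n| = f ρ V_g
|∂P/∂n| = 1.15×10⁻⁴ × 1.06 × 57.0 = 6.94×10⁻³ Pa/m

6.94×10⁻³ Pa/m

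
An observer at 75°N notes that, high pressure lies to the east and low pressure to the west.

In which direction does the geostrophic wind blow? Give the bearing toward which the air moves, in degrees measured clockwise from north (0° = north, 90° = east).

000°

The pressure-gradient force points toward the west (bearing 270°).
Geostrophic balance: in the Northern Hemisphere the Coriolis force deflects motion to the right, so the geostrophic wind blows 90° to the right of the pressure-gradient force (low pressure on the left).
Rotating 270° by 90° clockwise gives 000° — the wind blows toward the north.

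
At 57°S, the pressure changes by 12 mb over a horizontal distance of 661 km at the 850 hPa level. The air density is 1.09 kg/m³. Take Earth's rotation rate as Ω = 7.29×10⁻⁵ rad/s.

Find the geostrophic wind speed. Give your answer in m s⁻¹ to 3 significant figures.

Coriolis parameter at 57°S:
f = 2Ω sin φ = 2 × 7.29×10⁻⁵ × sin 57° = 1.22×10⁻⁴ s⁻¹
Pressure gradient: |∂P/∂n| = 1200 Pa / 661000 m = 1.82×10⁻³ Pa/m
Geostrophic balance (pressure-gradient force = Coriolis force):
V_g = (1/(fρ)) |∂P/∂n| = 1.82×10⁻³ / (1.22×10⁻⁴ × 1.09) = 13.6 m/s

13.6 m s⁻¹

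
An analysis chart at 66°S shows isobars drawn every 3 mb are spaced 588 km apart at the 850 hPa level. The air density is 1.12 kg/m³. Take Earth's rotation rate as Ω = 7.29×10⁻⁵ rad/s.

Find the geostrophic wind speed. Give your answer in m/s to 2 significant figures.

Coriolis parameter at 66°S:
f = 2Ω sin φ = 2 × 7.29×10⁻⁵ × sin 66° = 1.33×10⁻⁴ s⁻¹
Pressure gradient: |∂P/∂n| = 300 Pa / 588000 m = 5.10×10⁻⁴ Pa/m
Geostrophic balance (pressure-gradient force = Coriolis force):
V_g = (1/(fρ)) |∂P/∂n| = 5.10×10⁻⁴ / (1.33×10⁻⁴ × 1.12) = 3.42 m/s

3.4 m/s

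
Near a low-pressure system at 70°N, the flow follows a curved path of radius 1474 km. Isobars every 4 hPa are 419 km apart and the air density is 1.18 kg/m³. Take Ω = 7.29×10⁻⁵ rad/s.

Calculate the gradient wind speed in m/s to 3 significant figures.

Coriolis parameter at 70°N:
f = 2Ω sin φ = 2 × 7.29×10⁻⁵ × sin 70° = 1.37×10⁻⁴ s⁻¹
Pressure gradient: |∂P/∂n| = 400 Pa / 419000 m = 9.55×10⁻⁴ Pa/m
Geostrophic speed: V_g = |∂P/∂n|/(fρ) = 9.55×10⁻⁴/(1.37×10⁻⁴ × 1.18) = 5.91 m/s
Around a low, centrifugal force acts outward with Coriolis, so pressure-gradient force balances both:
(1/ρ)|∂P/∂n| = fV + V²/R  →  V² + fR·V − fR·V_g = 0
With fR = 1.37×10⁻⁴ × 1474×10³ m = 202 m/s:
V = [−fR + √((fR)² + 4 fR V_g)]/2 = [−202 + √(202² + 4×202×5.91)]/2 = 5.74 m/s
Subgeostrophic (V < V_g = 5.91 m/s), as expected around a low.

5.74 m/s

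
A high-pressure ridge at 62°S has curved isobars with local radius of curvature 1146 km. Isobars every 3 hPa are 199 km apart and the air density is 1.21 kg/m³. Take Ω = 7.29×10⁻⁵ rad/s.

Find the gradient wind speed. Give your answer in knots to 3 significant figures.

Coriolis parameter at 62°S:
f = 2Ω sin φ = 2 × 7.29×10⁻⁵ × sin 62° = 1.29×10⁻⁴ s⁻¹
Pressure gradient: |∂P/∂n| = 300 Pa / 199000 m = 1.51×10⁻³ Pa/m
Geostrophic speed: V_g = |∂P/∂n|/(fρ) = 1.51×10⁻³/(1.29×10⁻⁴ × 1.21) = 9.68 m/s
Around a high, pressure-gradient force acts outward with centrifugal, so Coriolis balances both:
fV = (1/ρ)|∂P/∂n| + V²/R  →  V² − fR·V + fR·V_g = 0
With fR = 1.29×10⁻⁴ × 1146×10³ m = 148 m/s:
V = [fR − √((fR)² − 4 fR V_g)]/2 = [148 − √(148² − 4×148×9.68)]/2 = 10.4 m/s
Supergeostrophic (V > V_g = 9.68 m/s), as expected around a high.
Converting: 10.4 m/s × 1.944 = 20.2 knots

20.2 knots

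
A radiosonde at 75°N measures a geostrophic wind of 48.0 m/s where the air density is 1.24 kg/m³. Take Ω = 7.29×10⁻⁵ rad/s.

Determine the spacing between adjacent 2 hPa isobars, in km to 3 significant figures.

Coriolis parameter at 75°N:
f = 2Ω sin φ = 2 × 7.29×10⁻⁵ × sin 75° = 1.41×10⁻⁴ s⁻¹
Geostrophic balance rearranged: |∂P/∂n| = f ρ V_g
|∂P/∂n| = 1.41×10⁻⁴ × 1.24 × 48.0 = 8.38×10⁻³ Pa/m
Isobar spacing: Δn = ΔP/|∂P/∂n| = 200 Pa / 8.38×10⁻³ Pa/m = 23860 m ≈ 23.9 km

23.9 km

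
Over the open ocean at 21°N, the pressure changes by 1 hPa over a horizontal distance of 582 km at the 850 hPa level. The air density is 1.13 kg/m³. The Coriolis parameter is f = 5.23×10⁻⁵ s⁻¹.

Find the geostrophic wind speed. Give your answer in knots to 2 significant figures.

Pressure gradient: |∂P/∂n| = 100 Pa / 582000 m = 1.72×10⁻⁴ Pa/m
Geostrophic balance (pressure-gradient force = Coriolis force):
V_g = (1/(fρ)) |∂P/∂n| = 1.72×10⁻⁴ / (5.23×10⁻⁵ × 1.13) = 2.91 m/s
Converting: 2.91 m/s × 1.944 = 5.7 knots

5.7 knots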